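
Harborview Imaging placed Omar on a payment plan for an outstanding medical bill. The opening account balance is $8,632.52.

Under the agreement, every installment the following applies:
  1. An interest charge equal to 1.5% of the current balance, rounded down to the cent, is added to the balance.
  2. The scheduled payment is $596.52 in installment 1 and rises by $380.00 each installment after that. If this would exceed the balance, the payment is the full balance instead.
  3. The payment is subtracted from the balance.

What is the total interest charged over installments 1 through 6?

$554.40

Installment 1: opening $8,632.52; interest $129.48 → $8,762.00; payment $596.52; balance $8,165.48
Installment 2: opening $8,165.48; interest $122.48 → $8,287.96; payment $976.52; balance $7,311.44
Installment 3: opening $7,311.44; interest $109.67 → $7,421.11; payment $1,356.52; balance $6,064.59
Installment 4: opening $6,064.59; interest $90.96 → $6,155.55; payment $1,736.52; balance $4,419.03
Installment 5: opening $4,419.03; interest $66.28 → $4,485.31; payment $2,116.52; balance $2,368.79
Installment 6: opening $2,368.79; interest $35.53 → $2,404.32; payment $2,404.32; balance $0.00
Total interest: $129.48 + $122.48 + $109.67 + $90.96 + $66.28 + $35.53 = $554.40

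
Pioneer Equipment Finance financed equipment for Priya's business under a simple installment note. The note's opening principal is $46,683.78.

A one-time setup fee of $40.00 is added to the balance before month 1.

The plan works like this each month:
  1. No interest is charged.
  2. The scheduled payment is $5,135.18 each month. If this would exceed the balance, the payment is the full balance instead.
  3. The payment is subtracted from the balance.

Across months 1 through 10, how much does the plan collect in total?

Month 1: opening $46,723.78; payment $5,135.18; balance $41,588.60
Month 2: opening $41,588.60; payment $5,135.18; balance $36,453.42
Month 3: opening $36,453.42; payment $5,135.18; balance $31,318.24
Month 4: opening $31,318.24; payment $5,135.18; balance $26,183.06
Month 5: opening $26,183.06; payment $5,135.18; balance $21,047.88
Month 6: opening $21,047.88; payment $5,135.18; balance $15,912.70
Month 7: opening $15,912.70; payment $5,135.18; balance $10,777.52
Month 8: opening $10,777.52; payment $5,135.18; balance $5,642.34
Month 9: opening $5,642.34; payment $5,135.18; balance $507.16
Month 10: opening $507.16; payment $507.16; balance $0.00
Total paid: $46,723.78

$46,723.78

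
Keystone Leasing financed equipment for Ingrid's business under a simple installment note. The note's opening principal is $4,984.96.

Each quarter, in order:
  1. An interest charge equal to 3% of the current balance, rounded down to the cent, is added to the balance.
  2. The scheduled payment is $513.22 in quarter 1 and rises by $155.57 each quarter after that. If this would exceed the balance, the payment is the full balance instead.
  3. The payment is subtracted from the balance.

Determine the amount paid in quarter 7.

Quarter 1: opening $4,984.96; interest $149.54 → $5,134.50; payment $513.22; balance $4,621.28
Quarter 2: opening $4,621.28; interest $138.63 → $4,759.91; payment $668.79; balance $4,091.12
Quarter 3: opening $4,091.12; interest $122.73 → $4,213.85; payment $824.36; balance $3,389.49
Quarter 4: opening $3,389.49; interest $101.68 → $3,491.17; payment $979.93; balance $2,511.24
Quarter 5: opening $2,511.24; interest $75.33 → $2,586.57; payment $1,135.50; balance $1,451.07
Quarter 6: opening $1,451.07; interest $43.53 → $1,494.60; payment $1,291.07; balance $203.53
Quarter 7: opening $203.53; interest $6.10 → $209.63; payment $209.63; balance $0.00

$209.63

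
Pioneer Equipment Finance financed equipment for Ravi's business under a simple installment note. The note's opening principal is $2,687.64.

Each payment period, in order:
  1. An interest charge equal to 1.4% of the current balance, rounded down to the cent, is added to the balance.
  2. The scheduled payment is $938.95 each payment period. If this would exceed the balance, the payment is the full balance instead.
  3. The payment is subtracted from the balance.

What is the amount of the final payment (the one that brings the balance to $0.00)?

$884.57

Payment period 1: opening $2,687.64; interest $37.62 → $2,725.26; payment $938.95; balance $1,786.31
Payment period 2: opening $1,786.31; interest $25.00 → $1,811.31; payment $938.95; balance $872.36
Payment period 3: opening $872.36; interest $12.21 → $884.57; payment $884.57; balance $0.00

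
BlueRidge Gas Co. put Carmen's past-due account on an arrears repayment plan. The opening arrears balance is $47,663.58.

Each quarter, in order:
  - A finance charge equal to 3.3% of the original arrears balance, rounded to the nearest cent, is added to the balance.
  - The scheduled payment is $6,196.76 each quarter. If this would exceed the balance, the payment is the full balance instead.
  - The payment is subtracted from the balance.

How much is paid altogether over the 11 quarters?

Quarter 1: opening $47,663.58; interest $1,572.90 → $49,236.48; payment $6,196.76; balance $43,039.72
Quarter 2: opening $43,039.72; interest $1,572.90 → $44,612.62; payment $6,196.76; balance $38,415.86
Quarter 3: opening $38,415.86; interest $1,572.90 → $39,988.76; payment $6,196.76; balance $33,792.00
Quarter 4: opening $33,792.00; interest $1,572.90 → $35,364.90; payment $6,196.76; balance $29,168.14
Quarter 5: opening $29,168.14; interest $1,572.90 → $30,741.04; payment $6,196.76; balance $24,544.28
Quarter 6: opening $24,544.28; interest $1,572.90 → $26,117.18; payment $6,196.76; balance $19,920.42
Quarter 7: opening $19,920.42; interest $1,572.90 → $21,493.32; payment $6,196.76; balance $15,296.56
Quarter 8: opening $15,296.56; interest $1,572.90 → $16,869.46; payment $6,196.76; balance $10,672.70
Quarter 9: opening $10,672.70; interest $1,572.90 → $12,245.60; payment $6,196.76; balance $6,048.84
Quarter 10: opening $6,048.84; interest $1,572.90 → $7,621.74; payment $6,196.76; balance $1,424.98
Quarter 11: opening $1,424.98; interest $1,572.90 → $2,997.88; payment $2,997.88; balance $0.00
Total paid: $64,965.48

$64,965.48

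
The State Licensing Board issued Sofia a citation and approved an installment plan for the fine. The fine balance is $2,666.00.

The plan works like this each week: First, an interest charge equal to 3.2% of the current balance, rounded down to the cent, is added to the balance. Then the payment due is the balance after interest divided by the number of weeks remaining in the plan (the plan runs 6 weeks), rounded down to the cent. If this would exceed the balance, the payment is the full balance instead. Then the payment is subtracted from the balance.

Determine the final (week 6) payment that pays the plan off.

$536.77

Week 1: opening $2,666.00; interest $85.31 → $2,751.31; payment $458.55; balance $2,292.76
Week 2: opening $2,292.76; interest $73.36 → $2,366.12; payment $473.22; balance $1,892.90
Week 3: opening $1,892.90; interest $60.57 → $1,953.47; payment $488.36; balance $1,465.11
Week 4: opening $1,465.11; interest $46.88 → $1,511.99; payment $503.99; balance $1,008.00
Week 5: opening $1,008.00; interest $32.25 → $1,040.25; payment $520.12; balance $520.13
Week 6: opening $520.13; interest $16.64 → $536.77; payment $536.77; balance $0.00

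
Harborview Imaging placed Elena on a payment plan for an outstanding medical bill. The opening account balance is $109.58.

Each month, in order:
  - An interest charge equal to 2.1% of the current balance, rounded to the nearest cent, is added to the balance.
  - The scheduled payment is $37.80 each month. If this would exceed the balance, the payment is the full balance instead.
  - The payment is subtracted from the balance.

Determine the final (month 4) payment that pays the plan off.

Month 1: opening $109.58; interest $2.30 → $111.88; payment $37.80; balance $74.08
Month 2: opening $74.08; interest $1.56 → $75.64; payment $37.80; balance $37.84
Month 3: opening $37.84; interest $0.79 → $38.63; payment $37.80; balance $0.83
Month 4: opening $0.83; interest $0.02 → $0.85; payment $0.85; balance $0.00

$0.85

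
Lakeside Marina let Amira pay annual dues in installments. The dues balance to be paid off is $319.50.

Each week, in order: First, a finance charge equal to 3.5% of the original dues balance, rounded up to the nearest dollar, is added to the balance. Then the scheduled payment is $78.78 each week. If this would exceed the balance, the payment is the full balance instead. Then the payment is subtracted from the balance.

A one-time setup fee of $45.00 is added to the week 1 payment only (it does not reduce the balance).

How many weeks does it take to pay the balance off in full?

5

Week 1: opening $319.50; interest $12.00 → $331.50; payment $78.78 (+ $45.00 fee); balance $252.72
Week 2: opening $252.72; interest $12.00 → $264.72; payment $78.78; balance $185.94
Week 3: opening $185.94; interest $12.00 → $197.94; payment $78.78; balance $119.16
Week 4: opening $119.16; interest $12.00 → $131.16; payment $78.78; balance $52.38
Week 5: opening $52.38; interest $12.00 → $64.38; payment $64.38; balance $0.00
Balance reaches $0.00 in week 5.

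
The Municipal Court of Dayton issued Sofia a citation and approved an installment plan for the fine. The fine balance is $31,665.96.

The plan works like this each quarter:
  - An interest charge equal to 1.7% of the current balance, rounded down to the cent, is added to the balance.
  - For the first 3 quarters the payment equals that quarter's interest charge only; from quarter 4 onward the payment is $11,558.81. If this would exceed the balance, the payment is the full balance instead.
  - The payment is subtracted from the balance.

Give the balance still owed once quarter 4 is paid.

$20,645.47

Quarter 1: opening $31,665.96; interest $538.32 → $32,204.28; payment $538.32; balance $31,665.96
Quarter 2: opening $31,665.96; interest $538.32 → $32,204.28; payment $538.32; balance $31,665.96
Quarter 3: opening $31,665.96; interest $538.32 → $32,204.28; payment $538.32; balance $31,665.96
Quarter 4: opening $31,665.96; interest $538.32 → $32,204.28; payment $11,558.81; balance $20,645.47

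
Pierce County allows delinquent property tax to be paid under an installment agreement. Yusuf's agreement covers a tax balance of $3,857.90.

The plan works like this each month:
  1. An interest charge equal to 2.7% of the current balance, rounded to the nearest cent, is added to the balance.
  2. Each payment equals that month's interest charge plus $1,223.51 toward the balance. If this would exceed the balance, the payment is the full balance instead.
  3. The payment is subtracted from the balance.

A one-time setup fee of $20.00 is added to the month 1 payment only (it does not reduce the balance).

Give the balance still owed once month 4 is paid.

Month 1: $3,857.90 +$104.16 interest = $3,962.06; pay $1,327.67 (+ $20.00 fee) → $2,634.39
Month 2: $2,634.39 +$71.13 interest = $2,705.52; pay $1,294.64 → $1,410.88
Month 3: $1,410.88 +$38.09 interest = $1,448.97; pay $1,261.60 → $187.37
Month 4: $187.37 +$5.06 interest = $192.43; pay $192.43 → $0.00

$0.00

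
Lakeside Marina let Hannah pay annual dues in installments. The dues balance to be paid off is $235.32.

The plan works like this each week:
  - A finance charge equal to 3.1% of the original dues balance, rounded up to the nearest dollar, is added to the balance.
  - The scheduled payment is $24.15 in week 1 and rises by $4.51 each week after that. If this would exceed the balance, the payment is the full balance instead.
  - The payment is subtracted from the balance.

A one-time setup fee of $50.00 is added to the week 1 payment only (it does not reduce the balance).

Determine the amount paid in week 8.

# | Opening | Interest | Payment | Fee | End bal
1 | $235.32 | $8.00 | $24.15 | $50.00 | $219.17
2 | $219.17 | $8.00 | $28.66 | — | $198.51
3 | $198.51 | $8.00 | $33.17 | — | $173.34
4 | $173.34 | $8.00 | $37.68 | — | $143.66
5 | $143.66 | $8.00 | $42.19 | — | $109.47
6 | $109.47 | $8.00 | $46.70 | — | $70.77
7 | $70.77 | $8.00 | $51.21 | — | $27.56
8 | $27.56 | $8.00 | $35.56 | — | $0.00

$35.56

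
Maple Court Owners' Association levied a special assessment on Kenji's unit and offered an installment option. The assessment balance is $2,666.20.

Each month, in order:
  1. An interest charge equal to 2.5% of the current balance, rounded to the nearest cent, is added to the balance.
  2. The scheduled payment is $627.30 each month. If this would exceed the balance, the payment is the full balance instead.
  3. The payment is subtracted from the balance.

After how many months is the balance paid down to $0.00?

Month 1: $2,666.20 +$66.66 interest = $2,732.86; pay $627.30 → $2,105.56
Month 2: $2,105.56 +$52.64 interest = $2,158.20; pay $627.30 → $1,530.90
Month 3: $1,530.90 +$38.27 interest = $1,569.17; pay $627.30 → $941.87
Month 4: $941.87 +$23.55 interest = $965.42; pay $627.30 → $338.12
Month 5: $338.12 +$8.45 interest = $346.57; pay $346.57 → $0.00
Balance reaches $0.00 in month 5.

5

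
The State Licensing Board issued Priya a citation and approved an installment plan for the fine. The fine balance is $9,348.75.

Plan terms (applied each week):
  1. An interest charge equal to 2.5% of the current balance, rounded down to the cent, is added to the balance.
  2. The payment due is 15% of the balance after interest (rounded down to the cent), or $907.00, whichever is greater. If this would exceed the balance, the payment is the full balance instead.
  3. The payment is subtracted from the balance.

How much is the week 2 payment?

$1,252.30

Week 1: $9,348.75 +$233.71 interest = $9,582.46; pay $1,437.36 → $8,145.10
Week 2: $8,145.10 +$203.62 interest = $8,348.72; pay $1,252.30 → $7,096.42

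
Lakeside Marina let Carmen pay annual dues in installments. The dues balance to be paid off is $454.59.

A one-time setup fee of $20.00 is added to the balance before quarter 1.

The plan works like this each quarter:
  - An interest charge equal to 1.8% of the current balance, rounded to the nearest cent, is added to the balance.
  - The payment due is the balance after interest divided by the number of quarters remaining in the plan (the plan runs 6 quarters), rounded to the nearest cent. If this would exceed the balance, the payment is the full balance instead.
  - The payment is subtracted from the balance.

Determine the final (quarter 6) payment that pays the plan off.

Quarter 1: $474.59 +$8.54 interest = $483.13; pay $80.52 → $402.61
Quarter 2: $402.61 +$7.25 interest = $409.86; pay $81.97 → $327.89
Quarter 3: $327.89 +$5.90 interest = $333.79; pay $83.45 → $250.34
Quarter 4: $250.34 +$4.51 interest = $254.85; pay $84.95 → $169.90
Quarter 5: $169.90 +$3.06 interest = $172.96; pay $86.48 → $86.48
Quarter 6: $86.48 +$1.56 interest = $88.04; pay $88.04 → $0.00

$88.04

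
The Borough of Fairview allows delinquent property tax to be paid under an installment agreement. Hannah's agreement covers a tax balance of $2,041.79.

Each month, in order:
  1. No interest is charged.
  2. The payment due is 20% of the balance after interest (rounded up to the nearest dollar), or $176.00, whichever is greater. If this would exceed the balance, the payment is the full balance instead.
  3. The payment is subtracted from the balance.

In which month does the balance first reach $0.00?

9

Month 1: opening $2,041.79; payment $409.00; balance $1,632.79
Month 2: opening $1,632.79; payment $327.00; balance $1,305.79
Month 3: opening $1,305.79; payment $262.00; balance $1,043.79
Month 4: opening $1,043.79; payment $209.00; balance $834.79
Month 5: opening $834.79; payment $176.00; balance $658.79
Month 6: opening $658.79; payment $176.00; balance $482.79
Month 7: opening $482.79; payment $176.00; balance $306.79
Month 8: opening $306.79; payment $176.00; balance $130.79
Month 9: opening $130.79; payment $130.79; balance $0.00
Balance reaches $0.00 in month 9.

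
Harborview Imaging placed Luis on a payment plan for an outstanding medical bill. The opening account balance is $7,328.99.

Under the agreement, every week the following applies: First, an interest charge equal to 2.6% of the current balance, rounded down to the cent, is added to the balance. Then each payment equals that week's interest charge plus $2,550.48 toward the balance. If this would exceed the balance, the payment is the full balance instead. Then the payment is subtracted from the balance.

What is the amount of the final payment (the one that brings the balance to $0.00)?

$2,285.95

Week 1: opening $7,328.99; interest $190.55 → $7,519.54; payment $2,741.03; balance $4,778.51
Week 2: opening $4,778.51; interest $124.24 → $4,902.75; payment $2,674.72; balance $2,228.03
Week 3: opening $2,228.03; interest $57.92 → $2,285.95; payment $2,285.95; balance $0.00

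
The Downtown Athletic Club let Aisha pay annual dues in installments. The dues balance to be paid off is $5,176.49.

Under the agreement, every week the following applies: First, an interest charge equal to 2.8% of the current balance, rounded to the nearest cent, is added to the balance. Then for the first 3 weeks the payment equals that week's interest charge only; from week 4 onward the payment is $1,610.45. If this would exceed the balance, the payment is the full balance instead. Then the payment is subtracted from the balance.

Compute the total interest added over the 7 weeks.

$763.75

Week 1: opening $5,176.49; interest $144.94 → $5,321.43; payment $144.94; balance $5,176.49
Week 2: opening $5,176.49; interest $144.94 → $5,321.43; payment $144.94; balance $5,176.49
Week 3: opening $5,176.49; interest $144.94 → $5,321.43; payment $144.94; balance $5,176.49
Week 4: opening $5,176.49; interest $144.94 → $5,321.43; payment $1,610.45; balance $3,710.98
Week 5: opening $3,710.98; interest $103.91 → $3,814.89; payment $1,610.45; balance $2,204.44
Week 6: opening $2,204.44; interest $61.72 → $2,266.16; payment $1,610.45; balance $655.71
Week 7: opening $655.71; interest $18.36 → $674.07; payment $674.07; balance $0.00
Total interest: $144.94 + $144.94 + $144.94 + $144.94 + $103.91 + $61.72 + $18.36 = $763.75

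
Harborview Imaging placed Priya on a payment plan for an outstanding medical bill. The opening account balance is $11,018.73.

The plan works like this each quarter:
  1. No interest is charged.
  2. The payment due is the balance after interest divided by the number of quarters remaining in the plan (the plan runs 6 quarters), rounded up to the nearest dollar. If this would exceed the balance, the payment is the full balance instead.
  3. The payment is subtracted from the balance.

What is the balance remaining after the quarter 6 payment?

Quarter 1: opening $11,018.73; payment $1,837.00; balance $9,181.73
Quarter 2: opening $9,181.73; payment $1,837.00; balance $7,344.73
Quarter 3: opening $7,344.73; payment $1,837.00; balance $5,507.73
Quarter 4: opening $5,507.73; payment $1,836.00; balance $3,671.73
Quarter 5: opening $3,671.73; payment $1,836.00; balance $1,835.73
Quarter 6: opening $1,835.73; payment $1,835.73; balance $0.00

$0.00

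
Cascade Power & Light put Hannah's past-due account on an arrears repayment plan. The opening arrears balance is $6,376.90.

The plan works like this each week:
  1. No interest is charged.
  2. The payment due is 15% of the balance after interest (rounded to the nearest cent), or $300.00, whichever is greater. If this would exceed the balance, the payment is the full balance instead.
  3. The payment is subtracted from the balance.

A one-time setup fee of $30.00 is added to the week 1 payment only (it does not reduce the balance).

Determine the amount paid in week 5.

$499.32

Week 1: $6,376.90 − $956.54 (+ $30.00 fee) → $5,420.36
Week 2: $5,420.36 − $813.05 → $4,607.31
Week 3: $4,607.31 − $691.10 → $3,916.21
Week 4: $3,916.21 − $587.43 → $3,328.78
Week 5: $3,328.78 − $499.32 → $2,829.46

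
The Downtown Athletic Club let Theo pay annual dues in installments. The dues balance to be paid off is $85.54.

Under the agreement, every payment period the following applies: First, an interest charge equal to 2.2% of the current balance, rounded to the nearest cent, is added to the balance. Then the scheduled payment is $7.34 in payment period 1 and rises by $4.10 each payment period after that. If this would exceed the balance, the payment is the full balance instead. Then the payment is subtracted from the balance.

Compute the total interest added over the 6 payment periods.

$7.60

Payment period 1: opening $85.54; interest $1.88 → $87.42; payment $7.34; balance $80.08
Payment period 2: opening $80.08; interest $1.76 → $81.84; payment $11.44; balance $70.40
Payment period 3: opening $70.40; interest $1.55 → $71.95; payment $15.54; balance $56.41
Payment period 4: opening $56.41; interest $1.24 → $57.65; payment $19.64; balance $38.01
Payment period 5: opening $38.01; interest $0.84 → $38.85; payment $23.74; balance $15.11
Payment period 6: opening $15.11; interest $0.33 → $15.44; payment $15.44; balance $0.00
Total interest: $1.88 + $1.76 + $1.55 + $1.24 + $0.84 + $0.33 = $7.60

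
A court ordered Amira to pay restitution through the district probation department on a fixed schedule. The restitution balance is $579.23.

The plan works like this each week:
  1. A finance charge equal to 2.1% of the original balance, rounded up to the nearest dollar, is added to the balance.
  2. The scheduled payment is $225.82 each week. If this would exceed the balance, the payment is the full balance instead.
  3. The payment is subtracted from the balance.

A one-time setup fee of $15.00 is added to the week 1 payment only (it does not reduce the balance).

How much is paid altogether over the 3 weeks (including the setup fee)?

# | Opening | Interest | Payment | Fee | End bal
1 | $579.23 | $13.00 | $225.82 | $15.00 | $366.41
2 | $366.41 | $13.00 | $225.82 | — | $153.59
3 | $153.59 | $13.00 | $166.59 | — | $0.00
Total paid: $633.23

$633.23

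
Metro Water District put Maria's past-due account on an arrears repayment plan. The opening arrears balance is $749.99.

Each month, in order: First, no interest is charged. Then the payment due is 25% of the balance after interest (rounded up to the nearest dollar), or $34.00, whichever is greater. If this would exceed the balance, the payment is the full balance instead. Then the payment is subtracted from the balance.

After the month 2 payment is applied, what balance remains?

$420.99

# | Opening | Payment | End bal
1 | $749.99 | $188.00 | $561.99
2 | $561.99 | $141.00 | $420.99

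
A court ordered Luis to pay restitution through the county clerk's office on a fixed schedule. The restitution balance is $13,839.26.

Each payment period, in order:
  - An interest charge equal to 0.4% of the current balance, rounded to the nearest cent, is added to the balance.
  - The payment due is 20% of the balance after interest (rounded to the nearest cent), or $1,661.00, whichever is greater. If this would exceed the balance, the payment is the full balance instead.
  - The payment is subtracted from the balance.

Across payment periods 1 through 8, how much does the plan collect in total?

Payment period 1: $13,839.26 +$55.36 interest = $13,894.62; pay $2,778.92 → $11,115.70
Payment period 2: $11,115.70 +$44.46 interest = $11,160.16; pay $2,232.03 → $8,928.13
Payment period 3: $8,928.13 +$35.71 interest = $8,963.84; pay $1,792.77 → $7,171.07
Payment period 4: $7,171.07 +$28.68 interest = $7,199.75; pay $1,661.00 → $5,538.75
Payment period 5: $5,538.75 +$22.16 interest = $5,560.91; pay $1,661.00 → $3,899.91
Payment period 6: $3,899.91 +$15.60 interest = $3,915.51; pay $1,661.00 → $2,254.51
Payment period 7: $2,254.51 +$9.02 interest = $2,263.53; pay $1,661.00 → $602.53
Payment period 8: $602.53 +$2.41 interest = $604.94; pay $604.94 → $0.00
Total paid: $14,052.66

$14,052.66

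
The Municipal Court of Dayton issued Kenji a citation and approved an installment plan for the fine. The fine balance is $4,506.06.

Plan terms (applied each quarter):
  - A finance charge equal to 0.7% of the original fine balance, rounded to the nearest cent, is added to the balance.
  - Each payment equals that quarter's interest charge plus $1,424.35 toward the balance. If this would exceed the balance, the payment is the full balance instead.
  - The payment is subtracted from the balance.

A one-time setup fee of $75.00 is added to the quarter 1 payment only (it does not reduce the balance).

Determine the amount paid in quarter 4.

Quarter 1: opening $4,506.06; interest $31.54 → $4,537.60; payment $1,455.89 (+ $75.00 fee); balance $3,081.71
Quarter 2: opening $3,081.71; interest $31.54 → $3,113.25; payment $1,455.89; balance $1,657.36
Quarter 3: opening $1,657.36; interest $31.54 → $1,688.90; payment $1,455.89; balance $233.01
Quarter 4: opening $233.01; interest $31.54 → $264.55; payment $264.55; balance $0.00

$264.55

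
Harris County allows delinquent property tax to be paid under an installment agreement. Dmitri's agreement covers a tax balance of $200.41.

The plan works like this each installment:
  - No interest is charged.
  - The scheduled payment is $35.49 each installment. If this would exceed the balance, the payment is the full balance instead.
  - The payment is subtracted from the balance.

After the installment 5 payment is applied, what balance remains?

$22.96

Installment 1: $200.41 − $35.49 → $164.92
Installment 2: $164.92 − $35.49 → $129.43
Installment 3: $129.43 − $35.49 → $93.94
Installment 4: $93.94 − $35.49 → $58.45
Installment 5: $58.45 − $35.49 → $22.96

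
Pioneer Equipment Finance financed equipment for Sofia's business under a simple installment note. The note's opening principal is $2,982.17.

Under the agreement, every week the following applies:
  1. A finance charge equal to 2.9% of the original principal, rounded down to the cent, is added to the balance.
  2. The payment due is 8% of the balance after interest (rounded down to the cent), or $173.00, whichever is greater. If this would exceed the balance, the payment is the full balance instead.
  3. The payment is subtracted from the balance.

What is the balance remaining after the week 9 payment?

$1,928.13

Week 1: opening $2,982.17; interest $86.48 → $3,068.65; payment $245.49; balance $2,823.16
Week 2: opening $2,823.16; interest $86.48 → $2,909.64; payment $232.77; balance $2,676.87
Week 3: opening $2,676.87; interest $86.48 → $2,763.35; payment $221.06; balance $2,542.29
Week 4: opening $2,542.29; interest $86.48 → $2,628.77; payment $210.30; balance $2,418.47
Week 5: opening $2,418.47; interest $86.48 → $2,504.95; payment $200.39; balance $2,304.56
Week 6: opening $2,304.56; interest $86.48 → $2,391.04; payment $191.28; balance $2,199.76
Week 7: opening $2,199.76; interest $86.48 → $2,286.24; payment $182.89; balance $2,103.35
Week 8: opening $2,103.35; interest $86.48 → $2,189.83; payment $175.18; balance $2,014.65
Week 9: opening $2,014.65; interest $86.48 → $2,101.13; payment $173.00; balance $1,928.13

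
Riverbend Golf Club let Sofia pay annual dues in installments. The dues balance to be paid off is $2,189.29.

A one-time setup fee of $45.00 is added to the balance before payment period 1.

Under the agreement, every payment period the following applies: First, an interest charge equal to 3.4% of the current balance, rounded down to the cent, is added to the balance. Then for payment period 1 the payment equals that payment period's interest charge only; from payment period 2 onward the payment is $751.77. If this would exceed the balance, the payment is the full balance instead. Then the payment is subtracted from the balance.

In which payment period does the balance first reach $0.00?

5

# | Opening | Interest | Payment | End bal
1 | $2,234.29 | $75.96 | $75.96 | $2,234.29
2 | $2,234.29 | $75.96 | $751.77 | $1,558.48
3 | $1,558.48 | $52.98 | $751.77 | $859.69
4 | $859.69 | $29.22 | $751.77 | $137.14
5 | $137.14 | $4.66 | $141.80 | $0.00
Balance reaches $0.00 in payment period 5.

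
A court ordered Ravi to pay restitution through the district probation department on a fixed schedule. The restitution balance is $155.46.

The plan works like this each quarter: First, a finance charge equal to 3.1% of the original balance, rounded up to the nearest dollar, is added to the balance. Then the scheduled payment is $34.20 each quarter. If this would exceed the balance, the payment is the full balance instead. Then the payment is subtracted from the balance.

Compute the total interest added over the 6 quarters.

$30.00

Quarter 1: opening $155.46; interest $5.00 → $160.46; payment $34.20; balance $126.26
Quarter 2: opening $126.26; interest $5.00 → $131.26; payment $34.20; balance $97.06
Quarter 3: opening $97.06; interest $5.00 → $102.06; payment $34.20; balance $67.86
Quarter 4: opening $67.86; interest $5.00 → $72.86; payment $34.20; balance $38.66
Quarter 5: opening $38.66; interest $5.00 → $43.66; payment $34.20; balance $9.46
Quarter 6: opening $9.46; interest $5.00 → $14.46; payment $14.46; balance $0.00
Total interest: $5.00 + $5.00 + $5.00 + $5.00 + $5.00 + $5.00 = $30.00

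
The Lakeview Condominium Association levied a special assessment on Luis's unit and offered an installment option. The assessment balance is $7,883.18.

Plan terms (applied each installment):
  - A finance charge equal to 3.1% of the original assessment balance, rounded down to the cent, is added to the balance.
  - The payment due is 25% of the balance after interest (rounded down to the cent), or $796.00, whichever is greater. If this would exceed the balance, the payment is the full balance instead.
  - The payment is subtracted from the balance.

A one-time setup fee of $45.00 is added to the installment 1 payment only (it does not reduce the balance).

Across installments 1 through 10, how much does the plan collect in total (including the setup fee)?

# | Opening | Interest | Payment | Fee | End bal
1 | $7,883.18 | $244.37 | $2,031.88 | $45.00 | $6,095.67
2 | $6,095.67 | $244.37 | $1,585.01 | — | $4,755.03
3 | $4,755.03 | $244.37 | $1,249.85 | — | $3,749.55
4 | $3,749.55 | $244.37 | $998.48 | — | $2,995.44
5 | $2,995.44 | $244.37 | $809.95 | — | $2,429.86
6 | $2,429.86 | $244.37 | $796.00 | — | $1,878.23
7 | $1,878.23 | $244.37 | $796.00 | — | $1,326.60
8 | $1,326.60 | $244.37 | $796.00 | — | $774.97
9 | $774.97 | $244.37 | $796.00 | — | $223.34
10 | $223.34 | $244.37 | $467.71 | — | $0.00
Total paid: $10,371.88

$10,371.88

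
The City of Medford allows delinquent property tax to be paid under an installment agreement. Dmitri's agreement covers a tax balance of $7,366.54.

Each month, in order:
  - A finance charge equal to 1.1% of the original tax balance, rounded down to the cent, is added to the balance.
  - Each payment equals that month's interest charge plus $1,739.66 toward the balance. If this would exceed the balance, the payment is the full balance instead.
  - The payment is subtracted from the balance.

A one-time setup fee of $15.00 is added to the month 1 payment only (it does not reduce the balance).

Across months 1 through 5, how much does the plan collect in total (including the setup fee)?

Month 1: opening $7,366.54; interest $81.03 → $7,447.57; payment $1,820.69 (+ $15.00 fee); balance $5,626.88
Month 2: opening $5,626.88; interest $81.03 → $5,707.91; payment $1,820.69; balance $3,887.22
Month 3: opening $3,887.22; interest $81.03 → $3,968.25; payment $1,820.69; balance $2,147.56
Month 4: opening $2,147.56; interest $81.03 → $2,228.59; payment $1,820.69; balance $407.90
Month 5: opening $407.90; interest $81.03 → $488.93; payment $488.93; balance $0.00
Total paid: $7,786.69

$7,786.69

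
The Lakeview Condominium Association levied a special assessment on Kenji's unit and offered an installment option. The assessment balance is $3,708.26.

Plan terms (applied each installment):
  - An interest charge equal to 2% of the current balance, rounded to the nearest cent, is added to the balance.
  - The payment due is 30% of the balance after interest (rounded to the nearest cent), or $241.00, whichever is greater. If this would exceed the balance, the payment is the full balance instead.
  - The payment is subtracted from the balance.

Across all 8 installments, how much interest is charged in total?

$238.77

Installment 1: opening $3,708.26; interest $74.17 → $3,782.43; payment $1,134.73; balance $2,647.70
Installment 2: opening $2,647.70; interest $52.95 → $2,700.65; payment $810.20; balance $1,890.45
Installment 3: opening $1,890.45; interest $37.81 → $1,928.26; payment $578.48; balance $1,349.78
Installment 4: opening $1,349.78; interest $27.00 → $1,376.78; payment $413.03; balance $963.75
Installment 5: opening $963.75; interest $19.28 → $983.03; payment $294.91; balance $688.12
Installment 6: opening $688.12; interest $13.76 → $701.88; payment $241.00; balance $460.88
Installment 7: opening $460.88; interest $9.22 → $470.10; payment $241.00; balance $229.10
Installment 8: opening $229.10; interest $4.58 → $233.68; payment $233.68; balance $0.00
Total interest: $74.17 + $52.95 + $37.81 + $27.00 + $19.28 + $13.76 + $9.22 + $4.58 = $238.77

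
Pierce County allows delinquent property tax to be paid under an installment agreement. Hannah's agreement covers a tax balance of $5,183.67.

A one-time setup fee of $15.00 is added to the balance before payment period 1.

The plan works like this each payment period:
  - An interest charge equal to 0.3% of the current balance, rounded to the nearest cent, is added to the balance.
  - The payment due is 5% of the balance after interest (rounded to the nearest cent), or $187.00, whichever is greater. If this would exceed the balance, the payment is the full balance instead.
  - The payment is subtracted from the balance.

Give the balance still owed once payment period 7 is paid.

# | Opening | Interest | Payment | End bal
1 | $5,198.67 | $15.60 | $260.71 | $4,953.56
2 | $4,953.56 | $14.86 | $248.42 | $4,720.00
3 | $4,720.00 | $14.16 | $236.71 | $4,497.45
4 | $4,497.45 | $13.49 | $225.55 | $4,285.39
5 | $4,285.39 | $12.86 | $214.91 | $4,083.34
6 | $4,083.34 | $12.25 | $204.78 | $3,890.81
7 | $3,890.81 | $11.67 | $195.12 | $3,707.36

$3,707.36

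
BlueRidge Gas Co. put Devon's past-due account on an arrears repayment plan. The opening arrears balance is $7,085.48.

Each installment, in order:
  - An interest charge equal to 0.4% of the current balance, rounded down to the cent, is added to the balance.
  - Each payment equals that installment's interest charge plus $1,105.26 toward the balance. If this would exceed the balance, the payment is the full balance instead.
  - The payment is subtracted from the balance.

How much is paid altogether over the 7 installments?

Installment 1: opening $7,085.48; interest $28.34 → $7,113.82; payment $1,133.60; balance $5,980.22
Installment 2: opening $5,980.22; interest $23.92 → $6,004.14; payment $1,129.18; balance $4,874.96
Installment 3: opening $4,874.96; interest $19.49 → $4,894.45; payment $1,124.75; balance $3,769.70
Installment 4: opening $3,769.70; interest $15.07 → $3,784.77; payment $1,120.33; balance $2,664.44
Installment 5: opening $2,664.44; interest $10.65 → $2,675.09; payment $1,115.91; balance $1,559.18
Installment 6: opening $1,559.18; interest $6.23 → $1,565.41; payment $1,111.49; balance $453.92
Installment 7: opening $453.92; interest $1.81 → $455.73; payment $455.73; balance $0.00
Total paid: $7,190.99

$7,190.99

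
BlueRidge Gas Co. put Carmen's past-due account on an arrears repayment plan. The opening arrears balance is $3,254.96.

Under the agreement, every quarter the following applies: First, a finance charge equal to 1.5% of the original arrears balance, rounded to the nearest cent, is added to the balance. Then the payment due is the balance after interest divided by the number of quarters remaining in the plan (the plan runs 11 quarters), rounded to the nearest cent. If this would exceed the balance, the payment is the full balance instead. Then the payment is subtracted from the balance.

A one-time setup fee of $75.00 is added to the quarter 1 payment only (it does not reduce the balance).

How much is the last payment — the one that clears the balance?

$443.33

Quarter 1: $3,254.96 +$48.82 interest = $3,303.78; pay $300.34 (+ $75.00 fee) → $3,003.44
Quarter 2: $3,003.44 +$48.82 interest = $3,052.26; pay $305.23 → $2,747.03
Quarter 3: $2,747.03 +$48.82 interest = $2,795.85; pay $310.65 → $2,485.20
Quarter 4: $2,485.20 +$48.82 interest = $2,534.02; pay $316.75 → $2,217.27
Quarter 5: $2,217.27 +$48.82 interest = $2,266.09; pay $323.73 → $1,942.36
Quarter 6: $1,942.36 +$48.82 interest = $1,991.18; pay $331.86 → $1,659.32
Quarter 7: $1,659.32 +$48.82 interest = $1,708.14; pay $341.63 → $1,366.51
Quarter 8: $1,366.51 +$48.82 interest = $1,415.33; pay $353.83 → $1,061.50
Quarter 9: $1,061.50 +$48.82 interest = $1,110.32; pay $370.11 → $740.21
Quarter 10: $740.21 +$48.82 interest = $789.03; pay $394.52 → $394.51
Quarter 11: $394.51 +$48.82 interest = $443.33; pay $443.33 → $0.00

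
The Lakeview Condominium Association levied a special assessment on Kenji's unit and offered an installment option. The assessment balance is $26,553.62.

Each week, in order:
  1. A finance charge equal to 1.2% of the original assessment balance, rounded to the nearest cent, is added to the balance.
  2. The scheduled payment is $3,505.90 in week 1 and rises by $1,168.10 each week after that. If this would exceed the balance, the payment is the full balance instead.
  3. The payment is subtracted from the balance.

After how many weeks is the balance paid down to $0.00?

5

Week 1: opening $26,553.62; interest $318.64 → $26,872.26; payment $3,505.90; balance $23,366.36
Week 2: opening $23,366.36; interest $318.64 → $23,685.00; payment $4,674.00; balance $19,011.00
Week 3: opening $19,011.00; interest $318.64 → $19,329.64; payment $5,842.10; balance $13,487.54
Week 4: opening $13,487.54; interest $318.64 → $13,806.18; payment $7,010.20; balance $6,795.98
Week 5: opening $6,795.98; interest $318.64 → $7,114.62; payment $7,114.62; balance $0.00
Balance reaches $0.00 in week 5.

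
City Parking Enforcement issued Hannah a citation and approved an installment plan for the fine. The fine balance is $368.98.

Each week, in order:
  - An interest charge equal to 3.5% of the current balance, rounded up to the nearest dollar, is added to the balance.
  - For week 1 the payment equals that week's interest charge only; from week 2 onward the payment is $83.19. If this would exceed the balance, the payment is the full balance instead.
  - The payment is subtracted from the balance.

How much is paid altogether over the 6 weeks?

$422.98

# | Opening | Interest | Payment | End bal
1 | $368.98 | $13.00 | $13.00 | $368.98
2 | $368.98 | $13.00 | $83.19 | $298.79
3 | $298.79 | $11.00 | $83.19 | $226.60
4 | $226.60 | $8.00 | $83.19 | $151.41
5 | $151.41 | $6.00 | $83.19 | $74.22
6 | $74.22 | $3.00 | $77.22 | $0.00
Total paid: $422.98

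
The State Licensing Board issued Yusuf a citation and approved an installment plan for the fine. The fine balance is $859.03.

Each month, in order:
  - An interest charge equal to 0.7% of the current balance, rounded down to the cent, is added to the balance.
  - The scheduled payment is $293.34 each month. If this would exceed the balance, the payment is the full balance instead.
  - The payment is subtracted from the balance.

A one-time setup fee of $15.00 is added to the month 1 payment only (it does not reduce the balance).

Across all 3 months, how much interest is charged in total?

Month 1: opening $859.03; interest $6.01 → $865.04; payment $293.34 (+ $15.00 fee); balance $571.70
Month 2: opening $571.70; interest $4.00 → $575.70; payment $293.34; balance $282.36
Month 3: opening $282.36; interest $1.97 → $284.33; payment $284.33; balance $0.00
Total interest: $6.01 + $4.00 + $1.97 = $11.98

$11.98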